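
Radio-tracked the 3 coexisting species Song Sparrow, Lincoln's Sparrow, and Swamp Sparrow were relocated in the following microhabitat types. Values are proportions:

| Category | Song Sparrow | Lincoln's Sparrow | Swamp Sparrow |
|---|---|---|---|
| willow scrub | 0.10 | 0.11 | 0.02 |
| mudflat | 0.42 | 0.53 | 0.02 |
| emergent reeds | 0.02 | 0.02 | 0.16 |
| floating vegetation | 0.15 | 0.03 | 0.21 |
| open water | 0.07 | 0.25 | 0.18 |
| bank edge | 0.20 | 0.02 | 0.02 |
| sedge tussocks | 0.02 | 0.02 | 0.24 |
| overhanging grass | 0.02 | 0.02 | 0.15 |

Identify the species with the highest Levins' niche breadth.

Σp_Songᵢ² = 0.10² + 0.42² + 0.02² + 0.15² + 0.07² + 0.20² + 0.02² + 0.02² = 0.0100 + 0.1764 + 0.0004 + 0.0225 + 0.0049 + 0.0400 + 0.0004 + 0.0004 = 0.2550
B_Song = 1 / 0.2550 = 3.9216
Σp_Lincᵢ² = 0.11² + 0.53² + 0.02² + 0.03² + 0.25² + 0.02² + 0.02² + 0.02² = 0.0121 + 0.2809 + 0.0004 + 0.0009 + 0.0625 + 0.0004 + 0.0004 + 0.0004 = 0.3580
B_Linc = 1 / 0.3580 = 2.7933
Σp_Swamᵢ² = 0.02² + 0.02² + 0.16² + 0.21² + 0.18² + 0.02² + 0.24² + 0.15² = 0.0004 + 0.0004 + 0.0256 + 0.0441 + 0.0324 + 0.0004 + 0.0576 + 0.0225 = 0.1834
B_Swam = 1 / 0.1834 = 5.4526
Highest B → broadest niche (most generalist): Swamp Sparrow (B = 5.45).

Swamp Sparrow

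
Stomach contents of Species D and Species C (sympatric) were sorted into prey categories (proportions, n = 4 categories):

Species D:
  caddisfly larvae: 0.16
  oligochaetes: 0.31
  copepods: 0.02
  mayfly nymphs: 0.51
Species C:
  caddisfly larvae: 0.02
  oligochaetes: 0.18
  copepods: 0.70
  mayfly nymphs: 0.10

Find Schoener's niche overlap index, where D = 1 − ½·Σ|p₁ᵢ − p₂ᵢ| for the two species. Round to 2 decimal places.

0.32

Σ|p₁ᵢ − p₂ᵢ| = 0.14 + 0.13 + 0.68 + 0.41 = 1.36
D = 1 − ½ × 1.36 = 1 − 0.680 = 0.3200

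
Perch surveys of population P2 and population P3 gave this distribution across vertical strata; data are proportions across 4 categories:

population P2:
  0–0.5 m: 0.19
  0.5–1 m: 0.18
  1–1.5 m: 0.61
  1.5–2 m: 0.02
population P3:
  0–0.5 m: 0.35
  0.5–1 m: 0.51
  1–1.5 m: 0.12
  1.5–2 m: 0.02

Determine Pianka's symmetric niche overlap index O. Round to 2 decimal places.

0.55

Σ p₁ᵢp₂ᵢ = 0.0665 + 0.0918 + 0.0732 + 0.0004 = 0.2319
Σp_1ᵢ² = 0.19² + 0.18² + 0.61² + 0.02² = 0.0361 + 0.0324 + 0.3721 + 0.0004 = 0.4410
Σp_2ᵢ² = 0.35² + 0.51² + 0.12² + 0.02² = 0.1225 + 0.2601 + 0.0144 + 0.0004 = 0.3974
O = 0.2319 / √(0.4410 × 0.3974) = 0.2319 / 0.41863 = 0.5539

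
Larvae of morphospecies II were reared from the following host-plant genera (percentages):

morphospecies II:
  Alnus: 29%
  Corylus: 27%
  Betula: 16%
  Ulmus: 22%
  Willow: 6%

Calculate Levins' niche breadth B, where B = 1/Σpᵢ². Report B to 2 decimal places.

Convert percentages to proportions (divide by 100).
Σpᵢ² = 0.29² + 0.27² + 0.16² + 0.22² + 0.06² = 0.0841 + 0.0729 + 0.0256 + 0.0484 + 0.0036 = 0.2346
B = 1 / 0.2346 = 4.2626

4.26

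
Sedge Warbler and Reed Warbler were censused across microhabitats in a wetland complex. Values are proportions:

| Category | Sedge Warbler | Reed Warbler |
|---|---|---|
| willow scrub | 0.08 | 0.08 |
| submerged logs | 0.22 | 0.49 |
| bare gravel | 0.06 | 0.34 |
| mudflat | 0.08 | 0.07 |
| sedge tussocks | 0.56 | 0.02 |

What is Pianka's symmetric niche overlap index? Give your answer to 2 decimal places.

0.41

Σ p₁ᵢp₂ᵢ = 0.0064 + 0.1078 + 0.0204 + 0.0056 + 0.0112 = 0.1514
Σp_1ᵢ² = 0.08² + 0.22² + 0.06² + 0.08² + 0.56² = 0.0064 + 0.0484 + 0.0036 + 0.0064 + 0.3136 = 0.3784
Σp_2ᵢ² = 0.08² + 0.49² + 0.34² + 0.07² + 0.02² = 0.0064 + 0.2401 + 0.1156 + 0.0049 + 0.0004 = 0.3674
O = 0.1514 / √(0.3784 × 0.3674) = 0.1514 / 0.37286 = 0.4061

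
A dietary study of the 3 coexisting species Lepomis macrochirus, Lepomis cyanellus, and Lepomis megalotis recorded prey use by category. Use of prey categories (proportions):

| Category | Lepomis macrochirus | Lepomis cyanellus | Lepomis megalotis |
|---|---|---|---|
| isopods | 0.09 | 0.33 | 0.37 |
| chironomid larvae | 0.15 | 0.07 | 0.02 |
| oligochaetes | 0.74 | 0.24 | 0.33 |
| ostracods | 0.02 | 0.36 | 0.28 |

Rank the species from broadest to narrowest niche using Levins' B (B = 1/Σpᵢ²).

Lepomis cyanellus > Lepomis megalotis > Lepomis macrochirus

Σp_macrᵢ² = 0.09² + 0.15² + 0.74² + 0.02² = 0.0081 + 0.0225 + 0.5476 + 0.0004 = 0.5786
B_macr = 1 / 0.5786 = 1.7283
Σp_cyanᵢ² = 0.33² + 0.07² + 0.24² + 0.36² = 0.1089 + 0.0049 + 0.0576 + 0.1296 = 0.3010
B_cyan = 1 / 0.3010 = 3.3223
Σp_megaᵢ² = 0.37² + 0.02² + 0.33² + 0.28² = 0.1369 + 0.0004 + 0.1089 + 0.0784 = 0.3246
B_mega = 1 / 0.3246 = 3.0807
Ranking by B (broadest → narrowest): Lepomis cyanellus (3.32) > Lepomis megalotis (3.08) > Lepomis macrochirus (1.73)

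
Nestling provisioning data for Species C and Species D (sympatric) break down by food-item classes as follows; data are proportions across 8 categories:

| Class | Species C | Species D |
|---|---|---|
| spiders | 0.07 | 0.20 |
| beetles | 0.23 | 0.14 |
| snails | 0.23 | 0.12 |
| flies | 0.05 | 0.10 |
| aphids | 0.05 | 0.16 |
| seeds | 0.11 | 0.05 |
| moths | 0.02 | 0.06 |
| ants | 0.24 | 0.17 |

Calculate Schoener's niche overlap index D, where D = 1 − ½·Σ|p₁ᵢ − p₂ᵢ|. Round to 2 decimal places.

Σ|p₁ᵢ − p₂ᵢ| = 0.13 + 0.09 + 0.11 + 0.05 + 0.11 + 0.06 + 0.04 + 0.07 = 0.66
D = 1 − ½ × 0.66 = 1 − 0.330 = 0.6700

0.67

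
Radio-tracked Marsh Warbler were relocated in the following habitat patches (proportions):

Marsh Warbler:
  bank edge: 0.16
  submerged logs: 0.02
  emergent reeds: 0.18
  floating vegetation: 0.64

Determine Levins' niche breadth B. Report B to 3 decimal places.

2.137

Σpᵢ² = 0.16² + 0.02² + 0.18² + 0.64² = 0.0256 + 0.0004 + 0.0324 + 0.4096 = 0.4680
B = 1 / 0.4680 = 2.13675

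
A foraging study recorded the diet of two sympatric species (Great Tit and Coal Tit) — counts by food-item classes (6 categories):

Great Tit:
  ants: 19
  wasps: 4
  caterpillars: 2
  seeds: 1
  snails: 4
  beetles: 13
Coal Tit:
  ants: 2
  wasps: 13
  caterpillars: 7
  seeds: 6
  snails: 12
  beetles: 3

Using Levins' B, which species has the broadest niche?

Proportions for Great Tit (n=43): 19/43=0.4419, 4/43=0.0930, 2/43=0.0465, 1/43=0.0233, 4/43=0.0930, 13/43=0.3023
Proportions for Coal Tit (n=43): 2/43=0.0465, 13/43=0.3023, 7/43=0.1628, 6/43=0.1395, 12/43=0.2791, 3/43=0.0698
Σp_Greaᵢ² = 0.4419² + 0.0930² + 0.0465² + 0.0233² + 0.0930² + 0.3023² = 0.195276 + 0.008649 + 0.002162 + 0.000543 + 0.008649 + 0.091385 = 0.306664
B_Grea = 1 / 0.306664 = 3.2609
Σp_Coalᵢ² = 0.0465² + 0.3023² + 0.1628² + 0.1395² + 0.2791² + 0.0698² = 0.002162 + 0.091385 + 0.026504 + 0.019460 + 0.077897 + 0.004872 = 0.222280
B_Coal = 1 / 0.222280 = 4.4988
Highest B → broadest niche (most generalist): Coal Tit (B = 4.50).

Coal Tit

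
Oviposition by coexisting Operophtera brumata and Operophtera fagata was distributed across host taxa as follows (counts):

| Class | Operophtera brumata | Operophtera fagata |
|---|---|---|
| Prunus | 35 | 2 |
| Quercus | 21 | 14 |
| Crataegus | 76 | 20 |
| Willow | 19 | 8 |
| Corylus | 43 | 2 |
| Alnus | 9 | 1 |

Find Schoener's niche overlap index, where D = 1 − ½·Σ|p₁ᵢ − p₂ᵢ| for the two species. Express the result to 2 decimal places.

0.68

Proportions for Operophtera brumata (n=203): 35/203=0.1724, 21/203=0.1034, 76/203=0.3744, 19/203=0.0936, 43/203=0.2118, 9/203=0.0443
Proportions for Operophtera fagata (n=47): 2/47=0.0426, 14/47=0.2979, 20/47=0.4255, 8/47=0.1702, 2/47=0.0426, 1/47=0.0213
Σ|p₁ᵢ − p₂ᵢ| = 0.1298 + 0.1945 + 0.0511 + 0.0766 + 0.1692 + 0.0230 = 0.6442
D = 1 − ½ × 0.6442 = 1 − 0.32210 = 0.67790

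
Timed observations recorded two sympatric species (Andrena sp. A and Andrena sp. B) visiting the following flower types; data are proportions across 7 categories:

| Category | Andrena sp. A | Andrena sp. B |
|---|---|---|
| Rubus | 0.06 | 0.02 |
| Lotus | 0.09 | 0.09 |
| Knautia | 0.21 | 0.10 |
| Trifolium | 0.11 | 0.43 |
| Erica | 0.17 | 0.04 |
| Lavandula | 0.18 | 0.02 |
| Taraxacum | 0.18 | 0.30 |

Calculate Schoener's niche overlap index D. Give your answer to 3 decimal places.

Σ|p₁ᵢ − p₂ᵢ| = 0.04 + 0.00 + 0.11 + 0.32 + 0.13 + 0.16 + 0.12 = 0.88
D = 1 − ½ × 0.88 = 1 − 0.440 = 0.56000

0.560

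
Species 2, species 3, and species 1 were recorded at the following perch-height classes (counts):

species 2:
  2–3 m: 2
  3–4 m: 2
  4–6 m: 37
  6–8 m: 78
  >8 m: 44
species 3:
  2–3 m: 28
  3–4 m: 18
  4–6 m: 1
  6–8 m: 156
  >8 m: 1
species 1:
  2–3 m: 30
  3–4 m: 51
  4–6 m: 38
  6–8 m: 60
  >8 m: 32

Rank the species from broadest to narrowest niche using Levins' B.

species 1 > species 2 > species 3

Proportions for species 2 (n=163): 2/163=0.0123, 2/163=0.0123, 37/163=0.2270, 78/163=0.4785, 44/163=0.2699
Proportions for species 3 (n=204): 28/204=0.1373, 18/204=0.0882, 1/204=0.0049, 156/204=0.7647, 1/204=0.0049
Proportions for species 1 (n=211): 30/211=0.1422, 51/211=0.2417, 38/211=0.1801, 60/211=0.2844, 32/211=0.1517
Σp_2ᵢ² = 0.0123² + 0.0123² + 0.2270² + 0.4785² + 0.2699² = 0.000151 + 0.000151 + 0.051529 + 0.228962 + 0.072846 = 0.353639
B_2 = 1 / 0.353639 = 2.8277
Σp_3ᵢ² = 0.1373² + 0.0882² + 0.0049² + 0.7647² + 0.0049² = 0.018851 + 0.007779 + 0.000024 + 0.584766 + 0.000024 = 0.611444
B_3 = 1 / 0.611444 = 1.6355
Σp_1ᵢ² = 0.1422² + 0.2417² + 0.1801² + 0.2844² + 0.1517² = 0.020221 + 0.058419 + 0.032436 + 0.080883 + 0.023013 = 0.214972
B_1 = 1 / 0.214972 = 4.6518
Ranking by B (broadest → narrowest): species 1 (4.65) > species 2 (2.83) > species 3 (1.64)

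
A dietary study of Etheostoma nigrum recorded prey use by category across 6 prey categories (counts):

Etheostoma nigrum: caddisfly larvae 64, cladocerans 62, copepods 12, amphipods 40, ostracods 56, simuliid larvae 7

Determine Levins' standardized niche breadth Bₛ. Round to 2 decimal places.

Proportions for Etheostoma nigrum (n=241): 64/241=0.2656, 62/241=0.2573, 12/241=0.0498, 40/241=0.1660, 56/241=0.2324, 7/241=0.0290
Σpᵢ² = 0.2656² + 0.2573² + 0.0498² + 0.1660² + 0.2324² + 0.0290² = 0.070543 + 0.066203 + 0.002480 + 0.027556 + 0.054010 + 0.000841 = 0.221633
B = 1 / 0.221633 = 4.5120
Bₛ = (B − 1)/(n − 1) = (4.5120 − 1)/(6 − 1) = 3.5120/5 = 0.7024

0.70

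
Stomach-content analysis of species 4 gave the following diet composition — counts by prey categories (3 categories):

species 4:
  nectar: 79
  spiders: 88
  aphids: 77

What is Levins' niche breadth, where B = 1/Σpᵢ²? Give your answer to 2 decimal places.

2.99

Proportions for species 4 (n=244): 79/244=0.3238, 88/244=0.3607, 77/244=0.3156
Σpᵢ² = 0.3238² + 0.3607² + 0.3156² = 0.104846 + 0.130104 + 0.099603 = 0.334553
B = 1 / 0.334553 = 2.9891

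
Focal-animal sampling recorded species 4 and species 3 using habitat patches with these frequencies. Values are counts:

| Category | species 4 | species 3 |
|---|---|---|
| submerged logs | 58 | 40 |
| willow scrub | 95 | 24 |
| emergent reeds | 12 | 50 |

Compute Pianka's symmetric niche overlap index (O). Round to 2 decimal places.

Proportions for species 4 (n=165): 58/165=0.3515, 95/165=0.5758, 12/165=0.0727
Proportions for species 3 (n=114): 40/114=0.3509, 24/114=0.2105, 50/114=0.4386
Σ p₁ᵢp₂ᵢ = 0.123341 + 0.121206 + 0.031886 = 0.276433
Σp_1ᵢ² = 0.3515² + 0.5758² + 0.0727² = 0.123552 + 0.331546 + 0.005285 = 0.460383
Σp_2ᵢ² = 0.3509² + 0.2105² + 0.4386² = 0.123131 + 0.044310 + 0.192370 = 0.359811
O = 0.276433 / √(0.460383 × 0.359811) = 0.276433 / 0.4070023 = 0.6792

0.68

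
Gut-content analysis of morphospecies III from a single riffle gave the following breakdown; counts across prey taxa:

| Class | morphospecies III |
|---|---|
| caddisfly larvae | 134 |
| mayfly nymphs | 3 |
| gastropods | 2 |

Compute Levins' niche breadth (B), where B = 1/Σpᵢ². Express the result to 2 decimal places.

1.08

Proportions for morphospecies III (n=139): 134/139=0.9640, 3/139=0.0216, 2/139=0.0144
Σpᵢ² = 0.9640² + 0.0216² + 0.0144² = 0.929296 + 0.000467 + 0.000207 = 0.929970
B = 1 / 0.929970 = 1.0753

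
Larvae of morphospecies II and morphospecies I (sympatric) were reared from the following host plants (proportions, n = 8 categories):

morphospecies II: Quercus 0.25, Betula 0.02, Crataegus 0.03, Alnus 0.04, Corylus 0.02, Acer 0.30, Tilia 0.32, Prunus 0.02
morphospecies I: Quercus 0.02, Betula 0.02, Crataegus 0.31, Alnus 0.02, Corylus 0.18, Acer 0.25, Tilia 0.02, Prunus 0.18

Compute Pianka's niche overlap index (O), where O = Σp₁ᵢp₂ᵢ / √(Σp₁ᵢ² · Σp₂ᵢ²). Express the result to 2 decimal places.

Σ p₁ᵢp₂ᵢ = 0.0050 + 0.0004 + 0.0093 + 0.0008 + 0.0036 + 0.0750 + 0.0064 + 0.0036 = 0.1041
Σp_1ᵢ² = 0.25² + 0.02² + 0.03² + 0.04² + 0.02² + 0.30² + 0.32² + 0.02² = 0.0625 + 0.0004 + 0.0009 + 0.0016 + 0.0004 + 0.0900 + 0.1024 + 0.0004 = 0.2586
Σp_2ᵢ² = 0.02² + 0.02² + 0.31² + 0.02² + 0.18² + 0.25² + 0.02² + 0.18² = 0.0004 + 0.0004 + 0.0961 + 0.0004 + 0.0324 + 0.0625 + 0.0004 + 0.0324 = 0.2250
O = 0.1041 / √(0.2586 × 0.2250) = 0.1041 / 0.24122 = 0.4316

0.43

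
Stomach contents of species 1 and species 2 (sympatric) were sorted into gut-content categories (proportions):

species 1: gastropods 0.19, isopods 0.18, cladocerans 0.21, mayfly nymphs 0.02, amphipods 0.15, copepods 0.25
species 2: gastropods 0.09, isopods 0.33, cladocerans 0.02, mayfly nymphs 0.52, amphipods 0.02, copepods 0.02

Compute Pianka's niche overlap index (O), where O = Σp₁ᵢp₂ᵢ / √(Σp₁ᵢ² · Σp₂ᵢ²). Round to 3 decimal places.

0.357

Σ p₁ᵢp₂ᵢ = 0.0171 + 0.0594 + 0.0042 + 0.0104 + 0.0030 + 0.0050 = 0.0991
Σp_1ᵢ² = 0.19² + 0.18² + 0.21² + 0.02² + 0.15² + 0.25² = 0.0361 + 0.0324 + 0.0441 + 0.0004 + 0.0225 + 0.0625 = 0.1980
Σp_2ᵢ² = 0.09² + 0.33² + 0.02² + 0.52² + 0.02² + 0.02² = 0.0081 + 0.1089 + 0.0004 + 0.2704 + 0.0004 + 0.0004 = 0.3886
O = 0.0991 / √(0.1980 × 0.3886) = 0.0991 / 0.277386 = 0.35726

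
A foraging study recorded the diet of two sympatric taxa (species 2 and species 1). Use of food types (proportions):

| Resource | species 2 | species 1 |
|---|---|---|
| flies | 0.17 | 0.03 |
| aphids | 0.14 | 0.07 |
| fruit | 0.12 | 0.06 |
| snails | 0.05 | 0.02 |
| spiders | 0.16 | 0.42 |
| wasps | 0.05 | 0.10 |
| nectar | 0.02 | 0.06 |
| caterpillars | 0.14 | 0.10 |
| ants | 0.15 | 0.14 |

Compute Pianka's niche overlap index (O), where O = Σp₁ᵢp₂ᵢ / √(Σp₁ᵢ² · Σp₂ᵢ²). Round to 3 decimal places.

0.744

Σ p₁ᵢp₂ᵢ = 0.0051 + 0.0098 + 0.0072 + 0.0010 + 0.0672 + 0.0050 + 0.0012 + 0.0140 + 0.0210 = 0.1315
Σp_1ᵢ² = 0.17² + 0.14² + 0.12² + 0.05² + 0.16² + 0.05² + 0.02² + 0.14² + 0.15² = 0.0289 + 0.0196 + 0.0144 + 0.0025 + 0.0256 + 0.0025 + 0.0004 + 0.0196 + 0.0225 = 0.1360
Σp_2ᵢ² = 0.03² + 0.07² + 0.06² + 0.02² + 0.42² + 0.10² + 0.06² + 0.10² + 0.14² = 0.0009 + 0.0049 + 0.0036 + 0.0004 + 0.1764 + 0.0100 + 0.0036 + 0.0100 + 0.0196 = 0.2294
O = 0.1315 / √(0.1360 × 0.2294) = 0.1315 / 0.176631 = 0.74449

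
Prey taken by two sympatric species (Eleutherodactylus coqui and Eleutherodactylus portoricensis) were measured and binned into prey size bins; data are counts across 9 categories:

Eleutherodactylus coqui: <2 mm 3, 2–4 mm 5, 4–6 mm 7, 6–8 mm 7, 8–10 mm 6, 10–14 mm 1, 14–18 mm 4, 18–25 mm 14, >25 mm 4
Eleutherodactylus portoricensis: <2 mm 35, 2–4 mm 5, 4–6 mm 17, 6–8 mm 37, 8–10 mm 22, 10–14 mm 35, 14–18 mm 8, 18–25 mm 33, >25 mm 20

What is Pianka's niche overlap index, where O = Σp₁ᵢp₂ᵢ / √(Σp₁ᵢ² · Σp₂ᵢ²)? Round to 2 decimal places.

Proportions for Eleutherodactylus coqui (n=51): 3/51=0.0588, 5/51=0.0980, 7/51=0.1373, 7/51=0.1373, 6/51=0.1176, 1/51=0.0196, 4/51=0.0784, 14/51=0.2745, 4/51=0.0784
Proportions for Eleutherodactylus portoricensis (n=212): 35/212=0.1651, 5/212=0.0236, 17/212=0.0802, 37/212=0.1745, 22/212=0.1038, 35/212=0.1651, 8/212=0.0377, 33/212=0.1557, 20/212=0.0943
Σ p₁ᵢp₂ᵢ = 0.009708 + 0.002313 + 0.011011 + 0.023959 + 0.012207 + 0.003236 + 0.002956 + 0.042740 + 0.007393 = 0.115523
Σp_1ᵢ² = 0.0588² + 0.0980² + 0.1373² + 0.1373² + 0.1176² + 0.0196² + 0.0784² + 0.2745² + 0.0784² = 0.003457 + 0.009604 + 0.018851 + 0.018851 + 0.013830 + 0.000384 + 0.006147 + 0.075350 + 0.006147 = 0.152621
Σp_2ᵢ² = 0.1651² + 0.0236² + 0.0802² + 0.1745² + 0.1038² + 0.1651² + 0.0377² + 0.1557² + 0.0943² = 0.027258 + 0.000557 + 0.006432 + 0.030450 + 0.010774 + 0.027258 + 0.001421 + 0.024242 + 0.008892 = 0.137284
O = 0.115523 / √(0.152621 × 0.137284) = 0.115523 / 0.1447495 = 0.7981

0.80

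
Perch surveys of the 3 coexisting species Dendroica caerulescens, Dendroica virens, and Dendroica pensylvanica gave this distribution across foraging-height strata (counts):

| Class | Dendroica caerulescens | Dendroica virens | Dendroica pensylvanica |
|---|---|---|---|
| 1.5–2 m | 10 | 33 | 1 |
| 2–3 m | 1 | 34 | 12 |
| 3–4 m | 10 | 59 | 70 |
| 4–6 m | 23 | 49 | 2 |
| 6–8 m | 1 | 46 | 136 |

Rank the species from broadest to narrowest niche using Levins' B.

Proportions for Dendroica caerulescens (n=45): 10/45=0.2222, 1/45=0.0222, 10/45=0.2222, 23/45=0.5111, 1/45=0.0222
Proportions for Dendroica virens (n=221): 33/221=0.1493, 34/221=0.1538, 59/221=0.2670, 49/221=0.2217, 46/221=0.2081
Proportions for Dendroica pensylvanica (n=221): 1/221=0.0045, 12/221=0.0543, 70/221=0.3167, 2/221=0.0090, 136/221=0.6154
Σp_caerᵢ² = 0.2222² + 0.0222² + 0.2222² + 0.5111² + 0.0222² = 0.049373 + 0.000493 + 0.049373 + 0.261223 + 0.000493 = 0.360955
B_caer = 1 / 0.360955 = 2.7704
Σp_vireᵢ² = 0.1493² + 0.1538² + 0.2670² + 0.2217² + 0.2081² = 0.022290 + 0.023654 + 0.071289 + 0.049151 + 0.043306 = 0.209690
B_vire = 1 / 0.209690 = 4.7689
Σp_pensᵢ² = 0.0045² + 0.0543² + 0.3167² + 0.0090² + 0.6154² = 0.000020 + 0.002948 + 0.100299 + 0.000081 + 0.378717 = 0.482065
B_pens = 1 / 0.482065 = 2.0744
Ranking by B (broadest → narrowest): Dendroica virens (4.77) > Dendroica caerulescens (2.77) > Dendroica pensylvanica (2.07)

Dendroica virens > Dendroica caerulescens > Dendroica pensylvanica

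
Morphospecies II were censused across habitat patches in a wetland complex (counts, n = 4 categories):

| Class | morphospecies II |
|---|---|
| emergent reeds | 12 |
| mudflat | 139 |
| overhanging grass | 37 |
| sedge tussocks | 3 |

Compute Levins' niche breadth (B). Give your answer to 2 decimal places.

1.75

Proportions for morphospecies II (n=191): 12/191=0.0628, 139/191=0.7277, 37/191=0.1937, 3/191=0.0157
Σpᵢ² = 0.0628² + 0.7277² + 0.1937² + 0.0157² = 0.003944 + 0.529547 + 0.037520 + 0.000246 = 0.571257
B = 1 / 0.571257 = 1.7505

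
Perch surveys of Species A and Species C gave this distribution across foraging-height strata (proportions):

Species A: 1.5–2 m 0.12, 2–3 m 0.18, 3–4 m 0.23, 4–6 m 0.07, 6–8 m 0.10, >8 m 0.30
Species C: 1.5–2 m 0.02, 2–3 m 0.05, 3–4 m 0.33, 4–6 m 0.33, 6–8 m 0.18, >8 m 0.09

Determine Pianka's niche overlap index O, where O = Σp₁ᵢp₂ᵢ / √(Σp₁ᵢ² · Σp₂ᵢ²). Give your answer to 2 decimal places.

Σ p₁ᵢp₂ᵢ = 0.0024 + 0.0090 + 0.0759 + 0.0231 + 0.0180 + 0.0270 = 0.1554
Σp_1ᵢ² = 0.12² + 0.18² + 0.23² + 0.07² + 0.10² + 0.30² = 0.0144 + 0.0324 + 0.0529 + 0.0049 + 0.0100 + 0.0900 = 0.2046
Σp_2ᵢ² = 0.02² + 0.05² + 0.33² + 0.33² + 0.18² + 0.09² = 0.0004 + 0.0025 + 0.1089 + 0.1089 + 0.0324 + 0.0081 = 0.2612
O = 0.1554 / √(0.2046 × 0.2612) = 0.1554 / 0.23117 = 0.6722

0.67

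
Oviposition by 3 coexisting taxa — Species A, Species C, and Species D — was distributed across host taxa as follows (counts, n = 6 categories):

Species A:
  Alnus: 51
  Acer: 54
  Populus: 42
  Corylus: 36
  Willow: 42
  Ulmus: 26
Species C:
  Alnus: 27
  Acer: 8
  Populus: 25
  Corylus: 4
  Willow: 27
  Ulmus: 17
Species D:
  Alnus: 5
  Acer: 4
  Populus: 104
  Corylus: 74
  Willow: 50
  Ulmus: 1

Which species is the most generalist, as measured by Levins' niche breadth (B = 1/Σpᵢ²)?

Proportions for Species A (n=251): 51/251=0.2032, 54/251=0.2151, 42/251=0.1673, 36/251=0.1434, 42/251=0.1673, 26/251=0.1036
Proportions for Species C (n=108): 27/108=0.2500, 8/108=0.0741, 25/108=0.2315, 4/108=0.0370, 27/108=0.2500, 17/108=0.1574
Proportions for Species D (n=238): 5/238=0.0210, 4/238=0.0168, 104/238=0.4370, 74/238=0.3109, 50/238=0.2101, 1/238=0.0042
Σp_Aᵢ² = 0.2032² + 0.2151² + 0.1673² + 0.1434² + 0.1673² + 0.1036² = 0.041290 + 0.046268 + 0.027989 + 0.020564 + 0.027989 + 0.010733 = 0.174833
B_A = 1 / 0.174833 = 5.7197
Σp_Cᵢ² = 0.2500² + 0.0741² + 0.2315² + 0.0370² + 0.2500² + 0.1574² = 0.062500 + 0.005491 + 0.053592 + 0.001369 + 0.062500 + 0.024775 = 0.210227
B_C = 1 / 0.210227 = 4.7568
Σp_Dᵢ² = 0.0210² + 0.0168² + 0.4370² + 0.3109² + 0.2101² + 0.0042² = 0.000441 + 0.000282 + 0.190969 + 0.096659 + 0.044142 + 0.000018 = 0.332511
B_D = 1 / 0.332511 = 3.0074
Highest B → broadest niche (most generalist): Species A (B = 5.72).

Species A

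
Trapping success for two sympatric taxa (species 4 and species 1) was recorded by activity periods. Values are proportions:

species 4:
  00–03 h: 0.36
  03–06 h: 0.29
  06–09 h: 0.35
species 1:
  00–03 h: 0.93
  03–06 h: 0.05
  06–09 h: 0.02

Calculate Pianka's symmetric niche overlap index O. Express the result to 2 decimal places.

Σ p₁ᵢp₂ᵢ = 0.3348 + 0.0145 + 0.0070 = 0.3563
Σp_1ᵢ² = 0.36² + 0.29² + 0.35² = 0.1296 + 0.0841 + 0.1225 = 0.3362
Σp_2ᵢ² = 0.93² + 0.05² + 0.02² = 0.8649 + 0.0025 + 0.0004 = 0.8678
O = 0.3563 / √(0.3362 × 0.8678) = 0.3563 / 0.54014 = 0.6596

0.66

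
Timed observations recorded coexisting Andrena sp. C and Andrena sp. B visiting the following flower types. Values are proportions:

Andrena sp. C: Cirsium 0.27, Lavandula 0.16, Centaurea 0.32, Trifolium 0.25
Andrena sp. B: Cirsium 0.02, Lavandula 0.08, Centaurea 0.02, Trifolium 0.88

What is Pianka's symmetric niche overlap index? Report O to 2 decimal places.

Σ p₁ᵢp₂ᵢ = 0.0054 + 0.0128 + 0.0064 + 0.2200 = 0.2446
Σp_1ᵢ² = 0.27² + 0.16² + 0.32² + 0.25² = 0.0729 + 0.0256 + 0.1024 + 0.0625 = 0.2634
Σp_2ᵢ² = 0.02² + 0.08² + 0.02² + 0.88² = 0.0004 + 0.0064 + 0.0004 + 0.7744 = 0.7816
O = 0.2446 / √(0.2634 × 0.7816) = 0.2446 / 0.45373 = 0.5391

0.54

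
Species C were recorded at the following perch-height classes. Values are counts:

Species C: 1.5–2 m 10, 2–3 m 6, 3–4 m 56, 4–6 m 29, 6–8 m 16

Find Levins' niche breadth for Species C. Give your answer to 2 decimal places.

3.13

Proportions for Species C (n=117): 10/117=0.0855, 6/117=0.0513, 56/117=0.4786, 29/117=0.2479, 16/117=0.1368
Σpᵢ² = 0.0855² + 0.0513² + 0.4786² + 0.2479² + 0.1368² = 0.007310 + 0.002632 + 0.229058 + 0.061454 + 0.018714 = 0.319168
B = 1 / 0.319168 = 3.1331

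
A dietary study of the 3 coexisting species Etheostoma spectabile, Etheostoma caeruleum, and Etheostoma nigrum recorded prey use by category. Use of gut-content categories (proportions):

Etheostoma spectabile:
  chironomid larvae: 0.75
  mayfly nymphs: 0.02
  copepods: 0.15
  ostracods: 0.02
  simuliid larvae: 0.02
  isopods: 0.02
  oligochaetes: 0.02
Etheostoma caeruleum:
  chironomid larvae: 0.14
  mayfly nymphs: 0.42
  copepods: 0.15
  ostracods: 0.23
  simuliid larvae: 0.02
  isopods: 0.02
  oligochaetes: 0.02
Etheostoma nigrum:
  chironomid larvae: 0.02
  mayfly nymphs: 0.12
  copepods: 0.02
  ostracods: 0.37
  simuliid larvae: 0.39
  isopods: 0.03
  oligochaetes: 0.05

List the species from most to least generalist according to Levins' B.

Etheostoma caeruleum > Etheostoma nigrum > Etheostoma spectabile

Σp_specᵢ² = 0.75² + 0.02² + 0.15² + 0.02² + 0.02² + 0.02² + 0.02² = 0.5625 + 0.0004 + 0.0225 + 0.0004 + 0.0004 + 0.0004 + 0.0004 = 0.5870
B_spec = 1 / 0.5870 = 1.7036
Σp_caerᵢ² = 0.14² + 0.42² + 0.15² + 0.23² + 0.02² + 0.02² + 0.02² = 0.0196 + 0.1764 + 0.0225 + 0.0529 + 0.0004 + 0.0004 + 0.0004 = 0.2726
B_caer = 1 / 0.2726 = 3.6684
Σp_nigrᵢ² = 0.02² + 0.12² + 0.02² + 0.37² + 0.39² + 0.03² + 0.05² = 0.0004 + 0.0144 + 0.0004 + 0.1369 + 0.1521 + 0.0009 + 0.0025 = 0.3076
B_nigr = 1 / 0.3076 = 3.2510
Ranking by B (broadest → narrowest): Etheostoma caeruleum (3.67) > Etheostoma nigrum (3.25) > Etheostoma spectabile (1.70)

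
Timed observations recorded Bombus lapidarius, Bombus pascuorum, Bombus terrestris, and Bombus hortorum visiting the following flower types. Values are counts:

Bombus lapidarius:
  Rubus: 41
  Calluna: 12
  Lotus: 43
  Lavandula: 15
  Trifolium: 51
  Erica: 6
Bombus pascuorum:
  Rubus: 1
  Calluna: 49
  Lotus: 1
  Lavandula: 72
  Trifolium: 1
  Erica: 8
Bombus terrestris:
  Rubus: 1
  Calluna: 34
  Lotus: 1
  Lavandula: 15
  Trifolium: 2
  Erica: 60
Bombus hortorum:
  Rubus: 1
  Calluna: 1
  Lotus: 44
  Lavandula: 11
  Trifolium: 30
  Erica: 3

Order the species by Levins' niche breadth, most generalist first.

Bombus lapidarius > Bombus hortorum > Bombus terrestris > Bombus pascuorum

Proportions for Bombus lapidarius (n=168): 41/168=0.2440, 12/168=0.0714, 43/168=0.2560, 15/168=0.0893, 51/168=0.3036, 6/168=0.0357
Proportions for Bombus pascuorum (n=132): 1/132=0.0076, 49/132=0.3712, 1/132=0.0076, 72/132=0.5455, 1/132=0.0076, 8/132=0.0606
Proportions for Bombus terrestris (n=113): 1/113=0.0088, 34/113=0.3009, 1/113=0.0088, 15/113=0.1327, 2/113=0.0177, 60/113=0.5310
Proportions for Bombus hortorum (n=90): 1/90=0.0111, 1/90=0.0111, 44/90=0.4889, 11/90=0.1222, 30/90=0.3333, 3/90=0.0333
Σp_lapiᵢ² = 0.2440² + 0.0714² + 0.2560² + 0.0893² + 0.3036² + 0.0357² = 0.059536 + 0.005098 + 0.065536 + 0.007974 + 0.092173 + 0.001274 = 0.231591
B_lapi = 1 / 0.231591 = 4.3180
Σp_pascᵢ² = 0.0076² + 0.3712² + 0.0076² + 0.5455² + 0.0076² + 0.0606² = 0.000058 + 0.137789 + 0.000058 + 0.297570 + 0.000058 + 0.003672 = 0.439205
B_pasc = 1 / 0.439205 = 2.2768
Σp_terrᵢ² = 0.0088² + 0.3009² + 0.0088² + 0.1327² + 0.0177² + 0.5310² = 0.000077 + 0.090541 + 0.000077 + 0.017609 + 0.000313 + 0.281961 = 0.390578
B_terr = 1 / 0.390578 = 2.5603
Σp_hortᵢ² = 0.0111² + 0.0111² + 0.4889² + 0.1222² + 0.3333² + 0.0333² = 0.000123 + 0.000123 + 0.239023 + 0.014933 + 0.111089 + 0.001109 = 0.366400
B_hort = 1 / 0.366400 = 2.7293
Ranking by B (broadest → narrowest): Bombus lapidarius (4.32) > Bombus hortorum (2.73) > Bombus terrestris (2.56) > Bombus pascuorum (2.28)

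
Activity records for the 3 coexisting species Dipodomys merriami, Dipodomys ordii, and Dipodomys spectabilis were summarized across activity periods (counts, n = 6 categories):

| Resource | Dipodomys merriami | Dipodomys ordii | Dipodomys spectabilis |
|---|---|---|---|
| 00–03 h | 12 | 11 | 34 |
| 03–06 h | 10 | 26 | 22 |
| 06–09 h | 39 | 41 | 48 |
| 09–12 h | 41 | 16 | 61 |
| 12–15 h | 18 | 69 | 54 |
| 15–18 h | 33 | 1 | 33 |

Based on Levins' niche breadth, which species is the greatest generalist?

Proportions for Dipodomys merriami (n=153): 12/153=0.0784, 10/153=0.0654, 39/153=0.2549, 41/153=0.2680, 18/153=0.1176, 33/153=0.2157
Proportions for Dipodomys ordii (n=164): 11/164=0.0671, 26/164=0.1585, 41/164=0.2500, 16/164=0.0976, 69/164=0.4207, 1/164=0.0061
Proportions for Dipodomys spectabilis (n=252): 34/252=0.1349, 22/252=0.0873, 48/252=0.1905, 61/252=0.2421, 54/252=0.2143, 33/252=0.1310
Σp_merrᵢ² = 0.0784² + 0.0654² + 0.2549² + 0.2680² + 0.1176² + 0.2157² = 0.006147 + 0.004277 + 0.064974 + 0.071824 + 0.013830 + 0.046526 = 0.207578
B_merr = 1 / 0.207578 = 4.8175
Σp_ordiᵢ² = 0.0671² + 0.1585² + 0.2500² + 0.0976² + 0.4207² + 0.0061² = 0.004502 + 0.025122 + 0.062500 + 0.009526 + 0.176988 + 0.000037 = 0.278675
B_ordi = 1 / 0.278675 = 3.5884
Σp_specᵢ² = 0.1349² + 0.0873² + 0.1905² + 0.2421² + 0.2143² + 0.1310² = 0.018198 + 0.007621 + 0.036290 + 0.058612 + 0.045924 + 0.017161 = 0.183806
B_spec = 1 / 0.183806 = 5.4405
Highest B → broadest niche (most generalist): Dipodomys spectabilis (B = 5.44).

Dipodomys spectabilis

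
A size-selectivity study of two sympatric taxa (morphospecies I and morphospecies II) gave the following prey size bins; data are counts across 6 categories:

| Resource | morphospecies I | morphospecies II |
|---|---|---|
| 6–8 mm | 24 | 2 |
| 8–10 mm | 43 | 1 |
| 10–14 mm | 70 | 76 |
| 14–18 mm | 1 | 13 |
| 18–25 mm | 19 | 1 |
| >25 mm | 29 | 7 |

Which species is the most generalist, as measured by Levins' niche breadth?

Proportions for morphospecies I (n=186): 24/186=0.1290, 43/186=0.2312, 70/186=0.3763, 1/186=0.0054, 19/186=0.1022, 29/186=0.1559
Proportions for morphospecies II (n=100): 2/100=0.0200, 1/100=0.0100, 76/100=0.7600, 13/100=0.1300, 1/100=0.0100, 7/100=0.0700
Σp_Iᵢ² = 0.1290² + 0.2312² + 0.3763² + 0.0054² + 0.1022² + 0.1559² = 0.016641 + 0.053453 + 0.141602 + 0.000029 + 0.010445 + 0.024305 = 0.246475
B_I = 1 / 0.246475 = 4.0572
Σp_IIᵢ² = 0.0200² + 0.0100² + 0.7600² + 0.1300² + 0.0100² + 0.0700² = 0.000400 + 0.000100 + 0.577600 + 0.016900 + 0.000100 + 0.004900 = 0.600000
B_II = 1 / 0.600000 = 1.6667
Highest B → broadest niche (most generalist): morphospecies I (B = 4.06).

morphospecies I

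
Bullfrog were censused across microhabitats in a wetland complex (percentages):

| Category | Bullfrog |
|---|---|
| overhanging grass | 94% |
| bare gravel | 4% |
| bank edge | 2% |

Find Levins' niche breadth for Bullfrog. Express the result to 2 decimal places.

Convert percentages to proportions (divide by 100).
Σpᵢ² = 0.94² + 0.04² + 0.02² = 0.8836 + 0.0016 + 0.0004 = 0.8856
B = 1 / 0.8856 = 1.1292

1.13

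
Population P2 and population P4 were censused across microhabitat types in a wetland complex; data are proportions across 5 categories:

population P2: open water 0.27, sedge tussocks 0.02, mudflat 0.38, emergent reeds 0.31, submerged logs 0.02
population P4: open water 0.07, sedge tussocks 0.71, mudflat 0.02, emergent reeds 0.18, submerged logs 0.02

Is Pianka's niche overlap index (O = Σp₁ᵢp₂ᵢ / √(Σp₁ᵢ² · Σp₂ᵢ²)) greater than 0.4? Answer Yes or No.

No

Σ p₁ᵢp₂ᵢ = 0.0189 + 0.0142 + 0.0076 + 0.0558 + 0.0004 = 0.0969
Σp_1ᵢ² = 0.27² + 0.02² + 0.38² + 0.31² + 0.02² = 0.0729 + 0.0004 + 0.1444 + 0.0961 + 0.0004 = 0.3142
Σp_2ᵢ² = 0.07² + 0.71² + 0.02² + 0.18² + 0.02² = 0.0049 + 0.5041 + 0.0004 + 0.0324 + 0.0004 = 0.5422
O = 0.0969 / √(0.3142 × 0.5422) = 0.0969 / 0.41275 = 0.2348
O = 0.2348 < 0.4 → No.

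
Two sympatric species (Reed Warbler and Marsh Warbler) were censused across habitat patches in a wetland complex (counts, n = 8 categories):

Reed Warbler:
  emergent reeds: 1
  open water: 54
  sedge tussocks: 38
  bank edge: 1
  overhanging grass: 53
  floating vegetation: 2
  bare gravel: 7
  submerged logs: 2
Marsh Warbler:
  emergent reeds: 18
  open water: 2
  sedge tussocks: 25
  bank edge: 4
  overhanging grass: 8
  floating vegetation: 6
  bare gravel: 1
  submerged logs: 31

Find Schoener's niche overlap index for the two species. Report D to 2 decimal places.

0.39

Proportions for Reed Warbler (n=158): 1/158=0.0063, 54/158=0.3418, 38/158=0.2405, 1/158=0.0063, 53/158=0.3354, 2/158=0.0127, 7/158=0.0443, 2/158=0.0127
Proportions for Marsh Warbler (n=95): 18/95=0.1895, 2/95=0.0211, 25/95=0.2632, 4/95=0.0421, 8/95=0.0842, 6/95=0.0632, 1/95=0.0105, 31/95=0.3263
Σ|p₁ᵢ − p₂ᵢ| = 0.1832 + 0.3207 + 0.0227 + 0.0358 + 0.2512 + 0.0505 + 0.0338 + 0.3136 = 1.2115
D = 1 − ½ × 1.2115 = 1 − 0.60575 = 0.39425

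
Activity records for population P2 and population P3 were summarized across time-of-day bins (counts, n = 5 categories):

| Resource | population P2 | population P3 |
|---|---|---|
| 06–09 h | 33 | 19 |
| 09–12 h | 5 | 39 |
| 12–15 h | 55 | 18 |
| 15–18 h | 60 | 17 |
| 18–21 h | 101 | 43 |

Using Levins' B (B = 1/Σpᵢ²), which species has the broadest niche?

population P3

Proportions for population P2 (n=254): 33/254=0.1299, 5/254=0.0197, 55/254=0.2165, 60/254=0.2362, 101/254=0.3976
Proportions for population P3 (n=136): 19/136=0.1397, 39/136=0.2868, 18/136=0.1324, 17/136=0.1250, 43/136=0.3162
Σp_P2ᵢ² = 0.1299² + 0.0197² + 0.2165² + 0.2362² + 0.3976² = 0.016874 + 0.000388 + 0.046872 + 0.055790 + 0.158086 = 0.278010
B_P2 = 1 / 0.278010 = 3.5970
Σp_P3ᵢ² = 0.1397² + 0.2868² + 0.1324² + 0.1250² + 0.3162² = 0.019516 + 0.082254 + 0.017530 + 0.015625 + 0.099982 = 0.234907
B_P3 = 1 / 0.234907 = 4.2570
Highest B → broadest niche (most generalist): population P3 (B = 4.26).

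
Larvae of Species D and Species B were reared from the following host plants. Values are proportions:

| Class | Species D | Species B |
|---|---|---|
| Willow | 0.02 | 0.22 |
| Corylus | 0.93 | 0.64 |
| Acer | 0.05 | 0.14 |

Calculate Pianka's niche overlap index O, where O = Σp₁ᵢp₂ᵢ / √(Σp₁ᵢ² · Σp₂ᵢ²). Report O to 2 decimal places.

Σ p₁ᵢp₂ᵢ = 0.0044 + 0.5952 + 0.0070 = 0.6066
Σp_1ᵢ² = 0.02² + 0.93² + 0.05² = 0.0004 + 0.8649 + 0.0025 = 0.8678
Σp_2ᵢ² = 0.22² + 0.64² + 0.14² = 0.0484 + 0.4096 + 0.0196 = 0.4776
O = 0.6066 / √(0.8678 × 0.4776) = 0.6066 / 0.64379 = 0.9422

0.94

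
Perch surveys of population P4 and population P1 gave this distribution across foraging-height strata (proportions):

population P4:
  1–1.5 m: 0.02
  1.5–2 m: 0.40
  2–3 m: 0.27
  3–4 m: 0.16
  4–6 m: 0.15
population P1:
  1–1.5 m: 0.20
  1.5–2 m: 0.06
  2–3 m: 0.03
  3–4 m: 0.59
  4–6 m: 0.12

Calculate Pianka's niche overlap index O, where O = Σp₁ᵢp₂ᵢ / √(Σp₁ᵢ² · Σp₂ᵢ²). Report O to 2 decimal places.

0.44

Σ p₁ᵢp₂ᵢ = 0.0040 + 0.0240 + 0.0081 + 0.0944 + 0.0180 = 0.1485
Σp_1ᵢ² = 0.02² + 0.40² + 0.27² + 0.16² + 0.15² = 0.0004 + 0.1600 + 0.0729 + 0.0256 + 0.0225 = 0.2814
Σp_2ᵢ² = 0.20² + 0.06² + 0.03² + 0.59² + 0.12² = 0.0400 + 0.0036 + 0.0009 + 0.3481 + 0.0144 = 0.4070
O = 0.1485 / √(0.2814 × 0.4070) = 0.1485 / 0.33842 = 0.4388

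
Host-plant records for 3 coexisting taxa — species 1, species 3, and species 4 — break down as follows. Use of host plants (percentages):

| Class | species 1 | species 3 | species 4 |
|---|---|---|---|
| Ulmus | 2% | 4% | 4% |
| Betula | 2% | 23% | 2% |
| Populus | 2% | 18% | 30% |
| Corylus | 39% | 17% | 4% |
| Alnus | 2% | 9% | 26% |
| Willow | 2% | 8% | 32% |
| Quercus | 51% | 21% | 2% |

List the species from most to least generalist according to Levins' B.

species 3 > species 4 > species 1

Convert percentages to proportions (divide by 100).
Σp_1ᵢ² = 0.02² + 0.02² + 0.02² + 0.39² + 0.02² + 0.02² + 0.51² = 0.0004 + 0.0004 + 0.0004 + 0.1521 + 0.0004 + 0.0004 + 0.2601 = 0.4142
B_1 = 1 / 0.4142 = 2.4143
Σp_3ᵢ² = 0.04² + 0.23² + 0.18² + 0.17² + 0.09² + 0.08² + 0.21² = 0.0016 + 0.0529 + 0.0324 + 0.0289 + 0.0081 + 0.0064 + 0.0441 = 0.1744
B_3 = 1 / 0.1744 = 5.7339
Σp_4ᵢ² = 0.04² + 0.02² + 0.30² + 0.04² + 0.26² + 0.32² + 0.02² = 0.0016 + 0.0004 + 0.0900 + 0.0016 + 0.0676 + 0.1024 + 0.0004 = 0.2640
B_4 = 1 / 0.2640 = 3.7879
Ranking by B (broadest → narrowest): species 3 (5.73) > species 4 (3.79) > species 1 (2.41)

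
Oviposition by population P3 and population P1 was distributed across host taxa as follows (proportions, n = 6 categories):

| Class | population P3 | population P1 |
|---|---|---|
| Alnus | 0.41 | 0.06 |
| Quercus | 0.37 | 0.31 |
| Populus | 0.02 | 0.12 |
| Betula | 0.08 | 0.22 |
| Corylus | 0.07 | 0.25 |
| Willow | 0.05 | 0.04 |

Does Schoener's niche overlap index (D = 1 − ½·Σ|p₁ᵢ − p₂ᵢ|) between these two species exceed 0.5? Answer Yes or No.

Yes

Σ|p₁ᵢ − p₂ᵢ| = 0.35 + 0.06 + 0.10 + 0.14 + 0.18 + 0.01 = 0.84
D = 1 − ½ × 0.84 = 1 − 0.420 = 0.5800
D = 0.5800 > 0.5 → Yes.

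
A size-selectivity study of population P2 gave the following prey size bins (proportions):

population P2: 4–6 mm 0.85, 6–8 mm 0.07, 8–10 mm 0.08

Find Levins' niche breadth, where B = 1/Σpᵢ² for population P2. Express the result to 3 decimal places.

1.363

Σpᵢ² = 0.85² + 0.07² + 0.08² = 0.7225 + 0.0049 + 0.0064 = 0.7338
B = 1 / 0.7338 = 1.36277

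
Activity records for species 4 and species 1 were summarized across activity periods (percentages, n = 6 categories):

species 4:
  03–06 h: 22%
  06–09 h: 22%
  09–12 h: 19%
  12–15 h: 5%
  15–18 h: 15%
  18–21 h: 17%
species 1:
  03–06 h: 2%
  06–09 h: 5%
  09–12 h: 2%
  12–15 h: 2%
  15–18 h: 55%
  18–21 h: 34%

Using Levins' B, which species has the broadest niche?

Convert percentages to proportions (divide by 100).
Σp_4ᵢ² = 0.22² + 0.22² + 0.19² + 0.05² + 0.15² + 0.17² = 0.0484 + 0.0484 + 0.0361 + 0.0025 + 0.0225 + 0.0289 = 0.1868
B_4 = 1 / 0.1868 = 5.3533
Σp_1ᵢ² = 0.02² + 0.05² + 0.02² + 0.02² + 0.55² + 0.34² = 0.0004 + 0.0025 + 0.0004 + 0.0004 + 0.3025 + 0.1156 = 0.4218
B_1 = 1 / 0.4218 = 2.3708
Highest B → broadest niche (most generalist): species 4 (B = 5.35).

species 4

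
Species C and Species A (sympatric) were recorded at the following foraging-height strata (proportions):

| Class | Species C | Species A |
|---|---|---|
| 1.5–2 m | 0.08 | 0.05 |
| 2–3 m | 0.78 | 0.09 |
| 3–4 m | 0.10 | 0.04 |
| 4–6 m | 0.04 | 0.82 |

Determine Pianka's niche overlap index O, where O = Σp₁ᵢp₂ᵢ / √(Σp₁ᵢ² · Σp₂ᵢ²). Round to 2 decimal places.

0.17

Σ p₁ᵢp₂ᵢ = 0.0040 + 0.0702 + 0.0040 + 0.0328 = 0.1110
Σp_1ᵢ² = 0.08² + 0.78² + 0.10² + 0.04² = 0.0064 + 0.6084 + 0.0100 + 0.0016 = 0.6264
Σp_2ᵢ² = 0.05² + 0.09² + 0.04² + 0.82² = 0.0025 + 0.0081 + 0.0016 + 0.6724 = 0.6846
O = 0.1110 / √(0.6264 × 0.6846) = 0.1110 / 0.65485 = 0.1695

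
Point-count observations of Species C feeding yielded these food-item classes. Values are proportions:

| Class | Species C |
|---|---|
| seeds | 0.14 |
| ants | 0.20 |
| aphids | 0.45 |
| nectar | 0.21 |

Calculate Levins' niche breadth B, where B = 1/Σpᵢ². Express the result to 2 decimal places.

3.27

Σpᵢ² = 0.14² + 0.20² + 0.45² + 0.21² = 0.0196 + 0.0400 + 0.2025 + 0.0441 = 0.3062
B = 1 / 0.3062 = 3.2658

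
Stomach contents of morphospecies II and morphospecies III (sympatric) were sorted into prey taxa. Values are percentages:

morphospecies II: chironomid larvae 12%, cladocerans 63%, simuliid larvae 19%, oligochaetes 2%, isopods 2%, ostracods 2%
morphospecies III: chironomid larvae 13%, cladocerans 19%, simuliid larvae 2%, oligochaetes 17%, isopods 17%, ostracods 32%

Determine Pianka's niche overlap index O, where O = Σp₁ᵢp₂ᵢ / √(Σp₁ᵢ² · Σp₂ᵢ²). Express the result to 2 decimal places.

0.49

Convert percentages to proportions (divide by 100).
Σ p₁ᵢp₂ᵢ = 0.0156 + 0.1197 + 0.0038 + 0.0034 + 0.0034 + 0.0064 = 0.1523
Σp_1ᵢ² = 0.12² + 0.63² + 0.19² + 0.02² + 0.02² + 0.02² = 0.0144 + 0.3969 + 0.0361 + 0.0004 + 0.0004 + 0.0004 = 0.4486
Σp_2ᵢ² = 0.13² + 0.19² + 0.02² + 0.17² + 0.17² + 0.32² = 0.0169 + 0.0361 + 0.0004 + 0.0289 + 0.0289 + 0.1024 = 0.2136
O = 0.1523 / √(0.4486 × 0.2136) = 0.1523 / 0.30955 = 0.4920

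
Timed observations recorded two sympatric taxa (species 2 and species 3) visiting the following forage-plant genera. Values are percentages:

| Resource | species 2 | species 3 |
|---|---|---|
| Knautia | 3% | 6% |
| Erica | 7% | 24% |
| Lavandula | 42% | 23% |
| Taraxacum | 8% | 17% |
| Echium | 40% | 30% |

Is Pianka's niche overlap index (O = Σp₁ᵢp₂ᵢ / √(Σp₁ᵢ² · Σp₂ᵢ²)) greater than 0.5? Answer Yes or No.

Yes

Convert percentages to proportions (divide by 100).
Σ p₁ᵢp₂ᵢ = 0.0018 + 0.0168 + 0.0966 + 0.0136 + 0.1200 = 0.2488
Σp_1ᵢ² = 0.03² + 0.07² + 0.42² + 0.08² + 0.40² = 0.0009 + 0.0049 + 0.1764 + 0.0064 + 0.1600 = 0.3486
Σp_2ᵢ² = 0.06² + 0.24² + 0.23² + 0.17² + 0.30² = 0.0036 + 0.0576 + 0.0529 + 0.0289 + 0.0900 = 0.2330
O = 0.2488 / √(0.3486 × 0.2330) = 0.2488 / 0.28500 = 0.8730
O = 0.8730 > 0.5 → Yes.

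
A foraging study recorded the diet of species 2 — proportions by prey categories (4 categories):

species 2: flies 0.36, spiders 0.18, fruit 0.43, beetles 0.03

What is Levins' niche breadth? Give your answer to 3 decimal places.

Σpᵢ² = 0.36² + 0.18² + 0.43² + 0.03² = 0.1296 + 0.0324 + 0.1849 + 0.0009 = 0.3478
B = 1 / 0.3478 = 2.87522

2.875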